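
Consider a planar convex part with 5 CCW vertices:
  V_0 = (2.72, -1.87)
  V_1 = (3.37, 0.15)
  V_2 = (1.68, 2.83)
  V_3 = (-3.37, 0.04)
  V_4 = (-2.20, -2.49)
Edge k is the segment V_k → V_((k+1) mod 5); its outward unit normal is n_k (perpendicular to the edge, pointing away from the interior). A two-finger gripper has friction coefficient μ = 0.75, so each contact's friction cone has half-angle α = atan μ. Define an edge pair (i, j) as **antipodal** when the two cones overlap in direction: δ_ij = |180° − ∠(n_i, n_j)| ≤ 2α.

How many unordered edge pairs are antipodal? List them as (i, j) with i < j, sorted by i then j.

α = atan 0.75 = 36.87°;  2α = 73.74°
n_0 = (+0.9519, -0.3063)
n_1 = (+0.8459, +0.5334)
n_2 = (-0.4836, +0.8753)
n_3 = (-0.9076, -0.4197)
n_4 = (+0.1250, -0.9922)
  (0,1): δ = 129.93°  ·
  (0,2): δ = 43.24°  ✓
  (0,3): δ = 42.66°  ✓
  (0,4): δ = 115.02°  ·
  (1,2): δ = 93.32°  ·
  (1,3): δ = 7.42°  ✓
  (1,4): δ = 64.95°  ✓
  (2,3): δ = 94.10°  ·
  (2,4): δ = 21.74°  ✓
  (3,4): δ = 107.64°  ·
antipodal pairs: 5

count = 5; pairs: (0,2), (0,3), (1,3), (1,4), (2,4)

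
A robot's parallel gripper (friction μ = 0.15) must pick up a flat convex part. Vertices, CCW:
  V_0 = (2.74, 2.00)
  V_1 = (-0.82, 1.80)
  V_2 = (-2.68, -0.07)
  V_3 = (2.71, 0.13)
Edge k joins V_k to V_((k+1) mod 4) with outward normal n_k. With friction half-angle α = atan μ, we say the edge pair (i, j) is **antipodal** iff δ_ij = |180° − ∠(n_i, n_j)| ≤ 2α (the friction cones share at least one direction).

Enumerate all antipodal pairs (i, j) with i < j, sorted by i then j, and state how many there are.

count = 1; pairs: (0,2)

α = atan 0.15 = 8.53°;  2α = 17.06°
n_0 = (-0.0561, +0.9984)
n_1 = (-0.7090, +0.7052)
n_2 = (+0.0371, -0.9993)
n_3 = (+0.9999, -0.0160)
  (0,1): δ = 138.06°  ·
  (0,2): δ = 1.09°  ✓
  (0,3): δ = 85.87°  ·
  (1,2): δ = 43.03°  ·
  (1,3): δ = 43.93°  ·
  (2,3): δ = 93.04°  ·
antipodal pairs: 1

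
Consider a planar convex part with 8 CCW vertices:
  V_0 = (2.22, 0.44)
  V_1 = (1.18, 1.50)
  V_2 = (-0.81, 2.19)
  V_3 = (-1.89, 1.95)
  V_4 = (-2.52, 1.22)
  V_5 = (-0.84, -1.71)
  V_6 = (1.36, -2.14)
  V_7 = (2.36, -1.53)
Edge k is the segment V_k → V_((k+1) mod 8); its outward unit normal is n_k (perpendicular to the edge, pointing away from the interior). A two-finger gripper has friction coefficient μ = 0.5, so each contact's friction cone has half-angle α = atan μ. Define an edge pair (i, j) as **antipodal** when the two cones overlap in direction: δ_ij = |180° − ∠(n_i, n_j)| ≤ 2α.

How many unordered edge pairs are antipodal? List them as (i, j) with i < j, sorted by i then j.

α = atan 0.5 = 26.57°;  2α = 53.13°
n_0 = (+0.7138, +0.7003)
n_1 = (+0.3276, +0.9448)
n_2 = (-0.2169, +0.9762)
n_3 = (-0.7571, +0.6533)
n_4 = (-0.8675, -0.4974)
n_5 = (-0.1918, -0.9814)
n_6 = (+0.5208, -0.8537)
n_7 = (+0.9975, +0.0709)
  (0,1): δ = 153.58°  ·
  (0,2): δ = 121.93°  ·
  (0,3): δ = 85.25°  ·
  (0,4): δ = 14.63°  ✓
  (0,5): δ = 34.49°  ✓
  (0,6): δ = 76.93°  ·
  (0,7): δ = 139.61°  ·
  (1,2): δ = 148.35°  ·
  (1,3): δ = 111.67°  ·
  (1,4): δ = 41.05°  ✓
  (1,5): δ = 8.06°  ✓
  (1,6): δ = 50.51°  ✓
  (1,7): δ = 113.19°  ·
  (2,3): δ = 143.32°  ·
  (2,4): δ = 72.70°  ·
  (2,5): δ = 23.59°  ✓
  (2,6): δ = 18.85°  ✓
  (2,7): δ = 81.54°  ·
  (3,4): δ = 109.38°  ·
  (3,5): δ = 60.26°  ·
  (3,6): δ = 17.82°  ✓
  (3,7): δ = 44.86°  ✓
  (4,5): δ = 130.89°  ·
  (4,6): δ = 88.45°  ·
  (4,7): δ = 25.76°  ✓
  (5,6): δ = 137.56°  ·
  (5,7): δ = 74.88°  ·
  (6,7): δ = 117.32°  ·
antipodal pairs: 10

count = 10; pairs: (0,4), (0,5), (1,4), (1,5), (1,6), (2,5), (2,6), (3,6), (3,7), (4,7)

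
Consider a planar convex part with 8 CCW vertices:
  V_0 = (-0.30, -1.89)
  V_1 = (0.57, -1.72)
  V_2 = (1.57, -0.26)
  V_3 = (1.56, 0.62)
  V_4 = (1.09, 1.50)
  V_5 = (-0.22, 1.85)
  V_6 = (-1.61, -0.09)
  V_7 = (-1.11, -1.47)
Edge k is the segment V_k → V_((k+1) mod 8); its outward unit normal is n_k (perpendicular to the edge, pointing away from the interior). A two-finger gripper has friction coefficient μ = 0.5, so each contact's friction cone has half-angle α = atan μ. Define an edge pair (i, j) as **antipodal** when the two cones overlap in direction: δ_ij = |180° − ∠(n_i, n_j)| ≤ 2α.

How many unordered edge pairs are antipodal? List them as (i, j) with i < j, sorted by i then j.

α = atan 0.5 = 26.57°;  2α = 53.13°
n_0 = (+0.1918, -0.9814)
n_1 = (+0.8250, -0.5651)
n_2 = (+0.9999, +0.0114)
n_3 = (+0.8821, +0.4711)
n_4 = (+0.2581, +0.9661)
n_5 = (-0.8129, +0.5824)
n_6 = (-0.9402, -0.3406)
n_7 = (-0.4603, -0.8878)
  (0,1): δ = 135.46°  ·
  (0,2): δ = 100.41°  ·
  (0,3): δ = 72.95°  ·
  (0,4): δ = 26.02°  ✓
  (0,5): δ = 43.32°  ✓
  (0,6): δ = 98.86°  ·
  (0,7): δ = 141.54°  ·
  (1,2): δ = 144.94°  ·
  (1,3): δ = 117.49°  ·
  (1,4): δ = 70.55°  ·
  (1,5): δ = 1.21°  ✓
  (1,6): δ = 54.32°  ·
  (1,7): δ = 97.00°  ·
  (2,3): δ = 152.54°  ·
  (2,4): δ = 105.61°  ·
  (2,5): δ = 36.27°  ✓
  (2,6): δ = 19.27°  ✓
  (2,7): δ = 61.94°  ·
  (3,4): δ = 133.06°  ·
  (3,5): δ = 63.73°  ·
  (3,6): δ = 8.19°  ✓
  (3,7): δ = 34.49°  ✓
  (4,5): δ = 110.66°  ·
  (4,6): δ = 55.12°  ·
  (4,7): δ = 12.45°  ✓
  (5,6): δ = 124.46°  ·
  (5,7): δ = 81.79°  ·
  (6,7): δ = 137.32°  ·
antipodal pairs: 8

count = 8; pairs: (0,4), (0,5), (1,5), (2,5), (2,6), (3,6), (3,7), (4,7)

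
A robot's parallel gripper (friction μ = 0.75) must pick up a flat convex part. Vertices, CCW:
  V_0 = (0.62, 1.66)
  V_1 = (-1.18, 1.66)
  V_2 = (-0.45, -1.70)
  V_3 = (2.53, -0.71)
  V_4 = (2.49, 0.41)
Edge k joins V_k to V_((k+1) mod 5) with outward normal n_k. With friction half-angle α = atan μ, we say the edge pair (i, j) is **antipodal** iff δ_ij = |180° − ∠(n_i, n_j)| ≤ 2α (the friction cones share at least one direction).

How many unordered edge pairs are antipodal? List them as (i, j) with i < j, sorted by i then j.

α = atan 0.75 = 36.87°;  2α = 73.74°
n_0 = (+0.0000, +1.0000)
n_1 = (-0.9772, -0.2123)
n_2 = (+0.3153, -0.9490)
n_3 = (+0.9994, +0.0357)
n_4 = (+0.5557, +0.8314)
  (0,1): δ = 77.74°  ·
  (0,2): δ = 18.38°  ✓
  (0,3): δ = 92.05°  ·
  (0,4): δ = 146.24°  ·
  (1,2): δ = 83.88°  ·
  (1,3): δ = 10.21°  ✓
  (1,4): δ = 43.98°  ✓
  (2,3): δ = 106.33°  ·
  (2,4): δ = 52.14°  ✓
  (3,4): δ = 125.81°  ·
antipodal pairs: 4

count = 4; pairs: (0,2), (1,3), (1,4), (2,4)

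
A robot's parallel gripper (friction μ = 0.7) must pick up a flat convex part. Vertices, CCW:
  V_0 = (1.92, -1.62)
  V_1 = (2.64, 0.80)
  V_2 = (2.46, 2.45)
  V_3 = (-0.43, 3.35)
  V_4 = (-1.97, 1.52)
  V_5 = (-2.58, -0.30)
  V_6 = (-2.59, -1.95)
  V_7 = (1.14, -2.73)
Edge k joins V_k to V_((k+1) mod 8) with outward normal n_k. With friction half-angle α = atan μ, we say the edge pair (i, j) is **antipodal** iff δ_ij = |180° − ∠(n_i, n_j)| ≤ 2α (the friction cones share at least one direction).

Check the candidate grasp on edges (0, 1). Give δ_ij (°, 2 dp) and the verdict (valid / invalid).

δ = 157.21°, invalid

α = atan 0.7 = 34.99°;  2α = 69.98°
edge 0: e_0 = (+0.72, +2.42);  n_0 = (+0.9585, -0.2852)
edge 1: e_1 = (-0.18, +1.65);  n_1 = (+0.9941, +0.1084)
∠(n_0, n_1) = 22.79°
δ = |180° − 22.79°| = 157.21°
157.21° > 2α = 69.98°  →  invalid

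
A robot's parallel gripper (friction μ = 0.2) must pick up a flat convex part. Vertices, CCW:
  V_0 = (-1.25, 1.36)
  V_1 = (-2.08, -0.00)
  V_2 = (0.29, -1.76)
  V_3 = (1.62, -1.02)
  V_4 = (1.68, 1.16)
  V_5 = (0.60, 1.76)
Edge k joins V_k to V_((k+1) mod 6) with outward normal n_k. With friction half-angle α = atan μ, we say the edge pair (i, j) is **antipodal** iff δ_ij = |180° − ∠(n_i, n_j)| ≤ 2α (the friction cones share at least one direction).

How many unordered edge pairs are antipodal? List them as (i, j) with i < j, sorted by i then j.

count = 2; pairs: (1,4), (2,5)

α = atan 0.2 = 11.31°;  2α = 22.62°
n_0 = (-0.8536, +0.5209)
n_1 = (-0.5962, -0.8028)
n_2 = (+0.4862, -0.8738)
n_3 = (+0.9996, -0.0275)
n_4 = (+0.4856, +0.8742)
n_5 = (-0.2113, +0.9774)
  (0,1): δ = 95.20°  ·
  (0,2): δ = 29.51°  ·
  (0,3): δ = 29.82°  ·
  (0,4): δ = 92.34°  ·
  (0,5): δ = 133.60°  ·
  (1,2): δ = 114.31°  ·
  (1,3): δ = 54.98°  ·
  (1,4): δ = 7.54°  ✓
  (1,5): δ = 48.80°  ·
  (2,3): δ = 120.67°  ·
  (2,4): δ = 58.15°  ·
  (2,5): δ = 16.89°  ✓
  (3,4): δ = 117.48°  ·
  (3,5): δ = 76.22°  ·
  (4,5): δ = 138.74°  ·
antipodal pairs: 2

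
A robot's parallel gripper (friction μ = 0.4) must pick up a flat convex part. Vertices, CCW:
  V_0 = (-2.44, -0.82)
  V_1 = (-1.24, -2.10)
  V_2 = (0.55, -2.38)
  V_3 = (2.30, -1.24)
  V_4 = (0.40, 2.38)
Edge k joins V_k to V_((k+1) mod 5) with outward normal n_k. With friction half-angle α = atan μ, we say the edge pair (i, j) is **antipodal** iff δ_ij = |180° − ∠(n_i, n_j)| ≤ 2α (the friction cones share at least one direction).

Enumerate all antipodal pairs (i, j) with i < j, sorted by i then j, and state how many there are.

α = atan 0.4 = 21.80°;  2α = 43.60°
n_0 = (-0.7295, -0.6839)
n_1 = (-0.1545, -0.9880)
n_2 = (+0.5458, -0.8379)
n_3 = (+0.8854, +0.4647)
n_4 = (-0.7479, +0.6638)
  (0,1): δ = 142.04°  ·
  (0,2): δ = 100.07°  ·
  (0,3): δ = 15.46°  ✓
  (0,4): δ = 95.26°  ·
  (1,2): δ = 138.03°  ·
  (1,3): δ = 53.42°  ·
  (1,4): δ = 57.30°  ·
  (2,3): δ = 95.39°  ·
  (2,4): δ = 15.33°  ✓
  (3,4): δ = 69.28°  ·
antipodal pairs: 2

count = 2; pairs: (0,3), (2,4)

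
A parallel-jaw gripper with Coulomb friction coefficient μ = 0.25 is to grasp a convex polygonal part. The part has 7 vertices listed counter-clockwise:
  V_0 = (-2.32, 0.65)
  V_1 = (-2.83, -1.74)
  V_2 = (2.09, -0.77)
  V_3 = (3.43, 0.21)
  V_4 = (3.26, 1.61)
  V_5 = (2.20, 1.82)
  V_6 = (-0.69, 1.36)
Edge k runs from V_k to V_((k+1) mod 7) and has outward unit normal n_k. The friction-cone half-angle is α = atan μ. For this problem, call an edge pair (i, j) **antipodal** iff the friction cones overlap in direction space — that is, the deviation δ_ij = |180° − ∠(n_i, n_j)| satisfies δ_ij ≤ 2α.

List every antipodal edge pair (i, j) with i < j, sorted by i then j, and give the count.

α = atan 0.25 = 14.04°;  2α = 28.07°
n_0 = (-0.9780, +0.2087)
n_1 = (+0.1934, -0.9811)
n_2 = (+0.5903, -0.8072)
n_3 = (+0.9927, +0.1205)
n_4 = (+0.1943, +0.9809)
n_5 = (-0.1572, +0.9876)
n_6 = (-0.3993, +0.9168)
  (0,1): δ = 66.80°  ·
  (0,2): δ = 41.77°  ·
  (0,3): δ = 18.97°  ✓
  (0,4): δ = 90.84°  ·
  (0,5): δ = 111.09°  ·
  (0,6): δ = 125.58°  ·
  (1,2): δ = 154.97°  ·
  (1,3): δ = 94.23°  ·
  (1,4): δ = 22.36°  ✓
  (1,5): δ = 2.11°  ✓
  (1,6): δ = 12.38°  ✓
  (2,3): δ = 119.26°  ·
  (2,4): δ = 47.39°  ·
  (2,5): δ = 27.14°  ✓
  (2,6): δ = 12.64°  ✓
  (3,4): δ = 108.13°  ·
  (3,5): δ = 87.88°  ·
  (3,6): δ = 73.39°  ·
  (4,5): δ = 159.75°  ·
  (4,6): δ = 145.26°  ·
  (5,6): δ = 165.51°  ·
antipodal pairs: 6

count = 6; pairs: (0,3), (1,4), (1,5), (1,6), (2,5), (2,6)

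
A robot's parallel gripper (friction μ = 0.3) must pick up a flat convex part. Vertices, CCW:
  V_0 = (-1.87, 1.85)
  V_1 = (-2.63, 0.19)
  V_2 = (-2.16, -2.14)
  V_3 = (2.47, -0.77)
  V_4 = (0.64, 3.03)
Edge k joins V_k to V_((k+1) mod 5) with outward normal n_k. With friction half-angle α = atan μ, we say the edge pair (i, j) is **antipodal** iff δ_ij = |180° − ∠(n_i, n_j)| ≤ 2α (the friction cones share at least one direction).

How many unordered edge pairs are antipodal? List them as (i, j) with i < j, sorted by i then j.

count = 2; pairs: (1,3), (2,4)

α = atan 0.3 = 16.70°;  2α = 33.40°
n_0 = (-0.9092, +0.4163)
n_1 = (-0.9803, -0.1977)
n_2 = (+0.2837, -0.9589)
n_3 = (+0.9010, +0.4339)
n_4 = (-0.4254, +0.9050)
  (0,1): δ = 144.00°  ·
  (0,2): δ = 48.92°  ·
  (0,3): δ = 50.31°  ·
  (0,4): δ = 139.78°  ·
  (1,2): δ = 84.92°  ·
  (1,3): δ = 14.31°  ✓
  (1,4): δ = 103.77°  ·
  (2,3): δ = 80.77°  ·
  (2,4): δ = 8.70°  ✓
  (3,4): δ = 90.54°  ·
antipodal pairs: 2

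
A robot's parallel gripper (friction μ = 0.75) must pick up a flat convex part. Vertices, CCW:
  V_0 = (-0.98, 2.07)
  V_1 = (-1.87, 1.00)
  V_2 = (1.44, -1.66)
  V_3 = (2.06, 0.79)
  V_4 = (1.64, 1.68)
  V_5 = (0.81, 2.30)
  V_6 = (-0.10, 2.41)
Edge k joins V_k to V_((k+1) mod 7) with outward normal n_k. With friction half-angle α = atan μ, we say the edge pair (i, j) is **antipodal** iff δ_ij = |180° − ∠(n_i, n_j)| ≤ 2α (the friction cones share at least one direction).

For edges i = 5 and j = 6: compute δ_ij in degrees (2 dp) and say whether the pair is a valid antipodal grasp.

δ = 151.98°, invalid

α = atan 0.75 = 36.87°;  2α = 73.74°
edge 5: e_5 = (-0.91, +0.11);  n_5 = (+0.1200, +0.9928)
edge 6: e_6 = (-0.88, -0.34);  n_6 = (-0.3604, +0.9328)
∠(n_5, n_6) = 28.02°
δ = |180° − 28.02°| = 151.98°
151.98° > 2α = 73.74°  →  invalid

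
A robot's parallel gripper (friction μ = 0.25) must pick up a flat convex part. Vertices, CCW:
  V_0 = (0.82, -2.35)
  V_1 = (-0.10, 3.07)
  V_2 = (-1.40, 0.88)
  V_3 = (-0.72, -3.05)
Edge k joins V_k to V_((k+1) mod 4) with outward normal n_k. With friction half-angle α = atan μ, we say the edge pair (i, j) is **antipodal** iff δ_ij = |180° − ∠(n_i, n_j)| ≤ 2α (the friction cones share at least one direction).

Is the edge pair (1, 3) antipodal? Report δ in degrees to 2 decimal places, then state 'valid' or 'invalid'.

α = atan 0.25 = 14.04°;  2α = 28.07°
edge 1: e_1 = (-1.30, -2.19);  n_1 = (-0.8599, +0.5104)
edge 3: e_3 = (+1.54, +0.70);  n_3 = (+0.4138, -0.9104)
∠(n_1, n_3) = 145.14°
δ = |180° − 145.14°| = 34.86°
34.86° > 2α = 28.07°  →  invalid

δ = 34.86°, invalid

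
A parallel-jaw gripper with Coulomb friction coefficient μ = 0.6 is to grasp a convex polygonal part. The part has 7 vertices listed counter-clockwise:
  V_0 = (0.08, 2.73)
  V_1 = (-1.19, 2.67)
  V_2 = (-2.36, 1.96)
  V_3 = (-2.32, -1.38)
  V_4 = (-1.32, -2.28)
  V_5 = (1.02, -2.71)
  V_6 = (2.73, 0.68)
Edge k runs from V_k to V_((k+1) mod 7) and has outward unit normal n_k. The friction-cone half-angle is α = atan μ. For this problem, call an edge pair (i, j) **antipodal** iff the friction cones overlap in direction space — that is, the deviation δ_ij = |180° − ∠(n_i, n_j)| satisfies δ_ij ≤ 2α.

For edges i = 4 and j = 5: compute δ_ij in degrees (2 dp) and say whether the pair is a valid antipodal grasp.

δ = 106.35°, invalid

α = atan 0.6 = 30.96°;  2α = 61.93°
edge 4: e_4 = (+2.34, -0.43);  n_4 = (-0.1807, -0.9835)
edge 5: e_5 = (+1.71, +3.39);  n_5 = (+0.8928, -0.4504)
∠(n_4, n_5) = 73.65°
δ = |180° − 73.65°| = 106.35°
106.35° > 2α = 61.93°  →  invalid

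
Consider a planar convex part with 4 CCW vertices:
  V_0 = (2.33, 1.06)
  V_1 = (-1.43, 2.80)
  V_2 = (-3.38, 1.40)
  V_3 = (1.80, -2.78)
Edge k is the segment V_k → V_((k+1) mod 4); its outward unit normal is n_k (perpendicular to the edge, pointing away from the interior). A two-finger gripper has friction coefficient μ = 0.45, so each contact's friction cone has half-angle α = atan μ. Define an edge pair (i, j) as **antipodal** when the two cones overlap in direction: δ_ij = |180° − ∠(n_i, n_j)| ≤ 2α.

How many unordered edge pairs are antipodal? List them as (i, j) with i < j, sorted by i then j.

count = 2; pairs: (0,2), (1,3)

α = atan 0.45 = 24.23°;  2α = 48.46°
n_0 = (+0.4200, +0.9075)
n_1 = (-0.5832, +0.8123)
n_2 = (-0.6280, -0.7782)
n_3 = (+0.9906, -0.1367)
  (0,1): δ = 119.49°  ·
  (0,2): δ = 14.07°  ✓
  (0,3): δ = 106.97°  ·
  (1,2): δ = 74.58°  ·
  (1,3): δ = 46.47°  ✓
  (2,3): δ = 58.96°  ·
antipodal pairs: 2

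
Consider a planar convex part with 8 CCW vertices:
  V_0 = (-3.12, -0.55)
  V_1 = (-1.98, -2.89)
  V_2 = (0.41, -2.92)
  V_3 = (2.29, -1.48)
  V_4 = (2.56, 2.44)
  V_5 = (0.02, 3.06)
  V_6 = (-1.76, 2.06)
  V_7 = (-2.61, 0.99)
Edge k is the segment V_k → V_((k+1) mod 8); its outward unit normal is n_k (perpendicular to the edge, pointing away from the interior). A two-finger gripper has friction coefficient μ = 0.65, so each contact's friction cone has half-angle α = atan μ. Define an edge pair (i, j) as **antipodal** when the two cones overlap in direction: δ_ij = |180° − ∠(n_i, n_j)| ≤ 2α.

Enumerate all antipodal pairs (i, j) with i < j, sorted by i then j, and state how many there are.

count = 12; pairs: (0,3), (0,4), (1,4), (1,5), (1,6), (2,4), (2,5), (2,6), (2,7), (3,5), (3,6), (3,7)

α = atan 0.65 = 33.02°;  2α = 66.05°
n_0 = (-0.8990, -0.4380)
n_1 = (-0.0126, -0.9999)
n_2 = (+0.6081, -0.7939)
n_3 = (+0.9976, -0.0687)
n_4 = (+0.2371, +0.9715)
n_5 = (-0.4898, +0.8718)
n_6 = (-0.7830, +0.6220)
n_7 = (-0.9493, +0.3144)
  (0,1): δ = 116.69°  ·
  (0,2): δ = 78.52°  ·
  (0,3): δ = 29.91°  ✓
  (0,4): δ = 50.31°  ✓
  (0,5): δ = 93.35°  ·
  (0,6): δ = 115.56°  ·
  (0,7): δ = 135.70°  ·
  (1,2): δ = 141.83°  ·
  (1,3): δ = 93.22°  ·
  (1,4): δ = 13.00°  ✓
  (1,5): δ = 30.05°  ✓
  (1,6): δ = 52.26°  ✓
  (1,7): δ = 72.40°  ·
  (2,3): δ = 131.39°  ·
  (2,4): δ = 51.17°  ✓
  (2,5): δ = 8.12°  ✓
  (2,6): δ = 14.09°  ✓
  (2,7): δ = 34.23°  ✓
  (3,4): δ = 99.78°  ·
  (3,5): δ = 56.73°  ✓
  (3,6): δ = 34.52°  ✓
  (3,7): δ = 14.38°  ✓
  (4,5): δ = 136.96°  ·
  (4,6): δ = 114.75°  ·
  (4,7): δ = 94.61°  ·
  (5,6): δ = 157.79°  ·
  (5,7): δ = 137.65°  ·
  (6,7): δ = 159.86°  ·
antipodal pairs: 12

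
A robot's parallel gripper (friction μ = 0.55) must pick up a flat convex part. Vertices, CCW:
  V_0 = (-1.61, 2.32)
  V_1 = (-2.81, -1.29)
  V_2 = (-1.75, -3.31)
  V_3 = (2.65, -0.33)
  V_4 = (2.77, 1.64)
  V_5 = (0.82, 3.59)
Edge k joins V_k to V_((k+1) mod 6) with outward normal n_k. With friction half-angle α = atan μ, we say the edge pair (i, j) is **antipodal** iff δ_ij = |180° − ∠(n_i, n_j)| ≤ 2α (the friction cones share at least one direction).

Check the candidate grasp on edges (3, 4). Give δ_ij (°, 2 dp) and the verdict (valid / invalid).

δ = 131.51°, invalid

α = atan 0.55 = 28.81°;  2α = 57.62°
edge 3: e_3 = (+0.12, +1.97);  n_3 = (+0.9981, -0.0608)
edge 4: e_4 = (-1.95, +1.95);  n_4 = (+0.7071, +0.7071)
∠(n_3, n_4) = 48.49°
δ = |180° − 48.49°| = 131.51°
131.51° > 2α = 57.62°  →  invalid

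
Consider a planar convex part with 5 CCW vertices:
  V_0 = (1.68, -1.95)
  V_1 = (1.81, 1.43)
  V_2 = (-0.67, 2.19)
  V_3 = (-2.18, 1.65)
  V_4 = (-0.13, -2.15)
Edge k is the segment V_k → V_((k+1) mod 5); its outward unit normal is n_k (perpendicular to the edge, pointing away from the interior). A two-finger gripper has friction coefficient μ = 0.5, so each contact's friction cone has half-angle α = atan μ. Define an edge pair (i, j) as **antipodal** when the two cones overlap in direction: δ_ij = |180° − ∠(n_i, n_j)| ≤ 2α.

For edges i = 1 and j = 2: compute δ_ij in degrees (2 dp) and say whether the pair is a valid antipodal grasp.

α = atan 0.5 = 26.57°;  2α = 53.13°
edge 1: e_1 = (-2.48, +0.76);  n_1 = (+0.2930, +0.9561)
edge 2: e_2 = (-1.51, -0.54);  n_2 = (-0.3367, +0.9416)
∠(n_1, n_2) = 36.72°
δ = |180° − 36.72°| = 143.28°
143.28° > 2α = 53.13°  →  invalid

δ = 143.28°, invalid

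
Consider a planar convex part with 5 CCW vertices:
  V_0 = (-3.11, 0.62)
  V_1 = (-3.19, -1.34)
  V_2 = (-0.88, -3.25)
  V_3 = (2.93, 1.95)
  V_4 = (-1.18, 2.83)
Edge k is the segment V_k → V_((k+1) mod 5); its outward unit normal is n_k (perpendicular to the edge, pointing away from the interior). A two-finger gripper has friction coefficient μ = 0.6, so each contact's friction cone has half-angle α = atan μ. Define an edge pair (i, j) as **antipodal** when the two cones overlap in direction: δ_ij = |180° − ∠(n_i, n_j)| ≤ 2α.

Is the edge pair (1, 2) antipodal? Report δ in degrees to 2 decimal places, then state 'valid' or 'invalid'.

α = atan 0.6 = 30.96°;  2α = 61.93°
edge 1: e_1 = (+2.31, -1.91);  n_1 = (-0.6372, -0.7707)
edge 2: e_2 = (+3.81, +5.20);  n_2 = (+0.8067, -0.5910)
∠(n_1, n_2) = 93.36°
δ = |180° − 93.36°| = 86.64°
86.64° > 2α = 61.93°  →  invalid

δ = 86.64°, invalid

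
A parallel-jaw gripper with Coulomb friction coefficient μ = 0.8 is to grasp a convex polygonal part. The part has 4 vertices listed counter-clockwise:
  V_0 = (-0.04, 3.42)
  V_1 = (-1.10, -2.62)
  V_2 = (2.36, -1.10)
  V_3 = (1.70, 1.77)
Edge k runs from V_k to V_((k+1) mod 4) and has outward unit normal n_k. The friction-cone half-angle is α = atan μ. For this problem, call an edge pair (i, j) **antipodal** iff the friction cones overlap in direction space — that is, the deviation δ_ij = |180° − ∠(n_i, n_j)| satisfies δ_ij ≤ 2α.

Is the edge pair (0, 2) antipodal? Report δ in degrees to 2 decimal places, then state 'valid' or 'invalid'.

α = atan 0.8 = 38.66°;  2α = 77.32°
edge 0: e_0 = (-1.06, -6.04);  n_0 = (-0.9849, +0.1729)
edge 2: e_2 = (-0.66, +2.87);  n_2 = (+0.9746, +0.2241)
∠(n_0, n_2) = 157.10°
δ = |180° − 157.10°| = 22.90°
22.90° ≤ 2α = 77.32°  →  valid

δ = 22.90°, valid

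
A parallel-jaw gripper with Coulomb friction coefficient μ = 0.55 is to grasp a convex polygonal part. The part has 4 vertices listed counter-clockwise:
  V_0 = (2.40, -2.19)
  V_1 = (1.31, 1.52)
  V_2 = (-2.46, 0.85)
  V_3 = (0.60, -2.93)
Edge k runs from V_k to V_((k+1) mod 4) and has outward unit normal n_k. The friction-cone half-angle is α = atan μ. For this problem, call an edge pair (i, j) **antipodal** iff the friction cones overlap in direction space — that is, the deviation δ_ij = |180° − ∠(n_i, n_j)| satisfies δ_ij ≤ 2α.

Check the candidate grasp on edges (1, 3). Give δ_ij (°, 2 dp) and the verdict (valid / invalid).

δ = 12.27°, valid

α = atan 0.55 = 28.81°;  2α = 57.62°
edge 1: e_1 = (-3.77, -0.67);  n_1 = (-0.1750, +0.9846)
edge 3: e_3 = (+1.80, +0.74);  n_3 = (+0.3802, -0.9249)
∠(n_1, n_3) = 167.73°
δ = |180° − 167.73°| = 12.27°
12.27° ≤ 2α = 57.62°  →  valid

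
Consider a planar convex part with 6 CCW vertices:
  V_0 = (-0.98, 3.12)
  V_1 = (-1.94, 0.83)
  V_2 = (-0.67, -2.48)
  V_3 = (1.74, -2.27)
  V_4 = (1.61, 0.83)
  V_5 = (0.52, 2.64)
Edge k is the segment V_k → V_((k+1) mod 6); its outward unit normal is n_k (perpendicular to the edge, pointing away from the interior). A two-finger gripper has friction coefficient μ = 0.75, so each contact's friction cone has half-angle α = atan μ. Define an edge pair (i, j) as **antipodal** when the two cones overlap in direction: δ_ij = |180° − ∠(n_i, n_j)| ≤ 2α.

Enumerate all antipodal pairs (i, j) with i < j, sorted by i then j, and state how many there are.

count = 8; pairs: (0,2), (0,3), (0,4), (1,3), (1,4), (1,5), (2,4), (2,5)

α = atan 0.75 = 36.87°;  2α = 73.74°
n_0 = (-0.9222, +0.3866)
n_1 = (-0.9336, -0.3582)
n_2 = (+0.0868, -0.9962)
n_3 = (+0.9991, +0.0419)
n_4 = (+0.8567, +0.5159)
n_5 = (+0.3048, +0.9524)
  (0,1): δ = 136.26°  ·
  (0,2): δ = 62.28°  ✓
  (0,3): δ = 25.15°  ✓
  (0,4): δ = 53.80°  ✓
  (0,5): δ = 95.00°  ·
  (1,2): δ = 106.01°  ·
  (1,3): δ = 18.59°  ✓
  (1,4): δ = 10.07°  ✓
  (1,5): δ = 51.26°  ✓
  (2,3): δ = 92.58°  ·
  (2,4): δ = 63.92°  ✓
  (2,5): δ = 22.72°  ✓
  (3,4): δ = 151.34°  ·
  (3,5): δ = 110.15°  ·
  (4,5): δ = 138.80°  ·
antipodal pairs: 8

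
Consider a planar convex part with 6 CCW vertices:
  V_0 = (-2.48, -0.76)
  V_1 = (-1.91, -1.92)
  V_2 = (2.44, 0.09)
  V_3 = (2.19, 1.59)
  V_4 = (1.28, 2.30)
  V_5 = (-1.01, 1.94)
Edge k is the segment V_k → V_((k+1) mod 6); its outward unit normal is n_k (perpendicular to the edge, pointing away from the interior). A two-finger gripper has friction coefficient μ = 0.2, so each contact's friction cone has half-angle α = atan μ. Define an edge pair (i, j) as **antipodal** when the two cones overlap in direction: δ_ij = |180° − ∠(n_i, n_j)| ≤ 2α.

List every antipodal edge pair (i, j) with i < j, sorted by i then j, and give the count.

α = atan 0.2 = 11.31°;  2α = 22.62°
n_0 = (-0.8975, -0.4410)
n_1 = (+0.4195, -0.9078)
n_2 = (+0.9864, +0.1644)
n_3 = (+0.6151, +0.7884)
n_4 = (-0.1553, +0.9879)
n_5 = (-0.8783, +0.4782)
  (0,1): δ = 91.37°  ·
  (0,2): δ = 16.71°  ✓
  (0,3): δ = 25.87°  ·
  (0,4): δ = 72.77°  ·
  (0,5): δ = 125.27°  ·
  (1,2): δ = 105.34°  ·
  (1,3): δ = 62.76°  ·
  (1,4): δ = 15.87°  ✓
  (1,5): δ = 36.63°  ·
  (2,3): δ = 137.42°  ·
  (2,4): δ = 90.53°  ·
  (2,5): δ = 38.03°  ·
  (3,4): δ = 133.10°  ·
  (3,5): δ = 80.60°  ·
  (4,5): δ = 127.50°  ·
antipodal pairs: 2

count = 2; pairs: (0,2), (1,4)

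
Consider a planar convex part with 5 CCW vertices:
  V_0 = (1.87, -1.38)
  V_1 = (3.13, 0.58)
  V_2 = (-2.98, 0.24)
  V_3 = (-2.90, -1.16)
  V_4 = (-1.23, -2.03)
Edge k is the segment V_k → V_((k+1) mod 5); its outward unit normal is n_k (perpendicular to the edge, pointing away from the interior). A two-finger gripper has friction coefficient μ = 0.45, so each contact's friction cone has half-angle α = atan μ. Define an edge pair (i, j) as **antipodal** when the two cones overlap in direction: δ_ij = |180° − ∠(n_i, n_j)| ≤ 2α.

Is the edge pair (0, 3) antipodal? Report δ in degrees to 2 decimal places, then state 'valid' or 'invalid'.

α = atan 0.45 = 24.23°;  2α = 48.46°
edge 0: e_0 = (+1.26, +1.96);  n_0 = (+0.8412, -0.5408)
edge 3: e_3 = (+1.67, -0.87);  n_3 = (-0.4620, -0.8869)
∠(n_0, n_3) = 84.78°
δ = |180° − 84.78°| = 95.22°
95.22° > 2α = 48.46°  →  invalid

δ = 95.22°, invalid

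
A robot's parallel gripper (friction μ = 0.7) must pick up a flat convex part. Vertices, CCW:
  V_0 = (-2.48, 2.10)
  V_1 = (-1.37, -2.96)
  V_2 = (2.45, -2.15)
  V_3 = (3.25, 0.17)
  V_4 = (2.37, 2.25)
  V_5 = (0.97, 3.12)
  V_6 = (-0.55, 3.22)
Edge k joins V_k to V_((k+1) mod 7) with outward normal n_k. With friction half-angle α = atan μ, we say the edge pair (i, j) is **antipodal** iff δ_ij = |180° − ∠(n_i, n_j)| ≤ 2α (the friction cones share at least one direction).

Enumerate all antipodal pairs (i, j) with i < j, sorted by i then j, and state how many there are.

α = atan 0.7 = 34.99°;  2α = 69.98°
n_0 = (-0.9768, -0.2143)
n_1 = (+0.2074, -0.9782)
n_2 = (+0.9454, -0.3260)
n_3 = (+0.9210, +0.3896)
n_4 = (+0.5278, +0.8494)
n_5 = (+0.0656, +0.9978)
n_6 = (-0.5019, +0.8649)
  (0,1): δ = 90.40°  ·
  (0,2): δ = 31.40°  ✓
  (0,3): δ = 10.56°  ✓
  (0,4): δ = 45.77°  ✓
  (0,5): δ = 73.86°  ·
  (0,6): δ = 107.75°  ·
  (1,2): δ = 121.00°  ·
  (1,3): δ = 79.04°  ·
  (1,4): δ = 43.83°  ✓
  (1,5): δ = 15.74°  ✓
  (1,6): δ = 18.16°  ✓
  (2,3): δ = 138.04°  ·
  (2,4): δ = 102.83°  ·
  (2,5): δ = 74.74°  ·
  (2,6): δ = 40.85°  ✓
  (3,4): δ = 144.79°  ·
  (3,5): δ = 116.70°  ·
  (3,6): δ = 82.81°  ·
  (4,5): δ = 151.91°  ·
  (4,6): δ = 118.01°  ·
  (5,6): δ = 146.11°  ·
antipodal pairs: 7

count = 7; pairs: (0,2), (0,3), (0,4), (1,4), (1,5), (1,6), (2,6)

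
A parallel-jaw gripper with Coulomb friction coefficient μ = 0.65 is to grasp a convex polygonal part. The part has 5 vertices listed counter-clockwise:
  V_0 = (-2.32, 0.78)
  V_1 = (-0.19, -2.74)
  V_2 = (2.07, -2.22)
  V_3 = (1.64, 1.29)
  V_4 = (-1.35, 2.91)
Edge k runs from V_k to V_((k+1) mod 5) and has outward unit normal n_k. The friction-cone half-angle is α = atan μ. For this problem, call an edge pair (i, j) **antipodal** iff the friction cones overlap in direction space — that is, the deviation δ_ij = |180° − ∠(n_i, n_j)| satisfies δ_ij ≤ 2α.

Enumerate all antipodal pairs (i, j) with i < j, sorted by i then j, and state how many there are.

count = 5; pairs: (0,2), (0,3), (1,3), (1,4), (2,4)

α = atan 0.65 = 33.02°;  2α = 66.05°
n_0 = (-0.8556, -0.5177)
n_1 = (+0.2242, -0.9745)
n_2 = (+0.9926, +0.1216)
n_3 = (+0.4764, +0.8792)
n_4 = (-0.9101, +0.4144)
  (0,1): δ = 108.22°  ·
  (0,2): δ = 24.19°  ✓
  (0,3): δ = 30.37°  ✓
  (0,4): δ = 124.34°  ·
  (1,2): δ = 95.97°  ·
  (1,3): δ = 41.41°  ✓
  (1,4): δ = 52.56°  ✓
  (2,3): δ = 125.43°  ·
  (2,4): δ = 31.47°  ✓
  (3,4): δ = 86.04°  ·
antipodal pairs: 5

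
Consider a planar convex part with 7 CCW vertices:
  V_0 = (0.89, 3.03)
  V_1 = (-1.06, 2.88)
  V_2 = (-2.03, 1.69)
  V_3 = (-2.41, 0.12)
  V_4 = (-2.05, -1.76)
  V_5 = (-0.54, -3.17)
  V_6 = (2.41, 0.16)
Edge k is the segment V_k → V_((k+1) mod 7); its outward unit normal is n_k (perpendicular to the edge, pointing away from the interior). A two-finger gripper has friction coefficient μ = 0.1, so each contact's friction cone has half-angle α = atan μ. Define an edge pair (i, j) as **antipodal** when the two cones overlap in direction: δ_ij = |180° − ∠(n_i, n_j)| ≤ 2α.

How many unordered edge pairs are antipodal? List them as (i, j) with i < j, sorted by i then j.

α = atan 0.1 = 5.71°;  2α = 11.42°
n_0 = (-0.0767, +0.9971)
n_1 = (-0.7751, +0.6318)
n_2 = (-0.9719, +0.2352)
n_3 = (-0.9822, -0.1881)
n_4 = (-0.6825, -0.7309)
n_5 = (+0.7485, -0.6631)
n_6 = (+0.8837, +0.4680)
  (0,1): δ = 133.58°  ·
  (0,2): δ = 108.00°  ·
  (0,3): δ = 83.56°  ·
  (0,4): δ = 47.44°  ·
  (0,5): δ = 44.06°  ·
  (0,6): δ = 113.51°  ·
  (1,2): δ = 154.42°  ·
  (1,3): δ = 129.98°  ·
  (1,4): δ = 93.85°  ·
  (1,5): δ = 2.35°  ✓
  (1,6): δ = 67.09°  ·
  (2,3): δ = 155.55°  ·
  (2,4): δ = 119.43°  ·
  (2,5): δ = 27.93°  ·
  (2,6): δ = 41.51°  ·
  (3,4): δ = 143.88°  ·
  (3,5): δ = 52.38°  ·
  (3,6): δ = 17.07°  ·
  (4,5): δ = 88.50°  ·
  (4,6): δ = 19.05°  ·
  (5,6): δ = 110.56°  ·
antipodal pairs: 1

count = 1; pairs: (1,5)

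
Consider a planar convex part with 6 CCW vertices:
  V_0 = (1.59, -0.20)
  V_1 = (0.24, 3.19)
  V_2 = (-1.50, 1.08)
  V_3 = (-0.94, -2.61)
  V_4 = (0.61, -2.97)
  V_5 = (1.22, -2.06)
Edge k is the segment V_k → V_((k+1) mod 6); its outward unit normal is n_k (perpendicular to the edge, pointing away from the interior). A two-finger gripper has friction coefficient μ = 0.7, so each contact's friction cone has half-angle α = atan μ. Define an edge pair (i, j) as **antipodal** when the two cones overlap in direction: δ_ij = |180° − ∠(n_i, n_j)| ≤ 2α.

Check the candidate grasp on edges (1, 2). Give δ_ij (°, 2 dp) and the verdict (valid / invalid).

δ = 131.86°, invalid

α = atan 0.7 = 34.99°;  2α = 69.98°
edge 1: e_1 = (-1.74, -2.11);  n_1 = (-0.7715, +0.6362)
edge 2: e_2 = (+0.56, -3.69);  n_2 = (-0.9887, -0.1500)
∠(n_1, n_2) = 48.14°
δ = |180° − 48.14°| = 131.86°
131.86° > 2α = 69.98°  →  invalid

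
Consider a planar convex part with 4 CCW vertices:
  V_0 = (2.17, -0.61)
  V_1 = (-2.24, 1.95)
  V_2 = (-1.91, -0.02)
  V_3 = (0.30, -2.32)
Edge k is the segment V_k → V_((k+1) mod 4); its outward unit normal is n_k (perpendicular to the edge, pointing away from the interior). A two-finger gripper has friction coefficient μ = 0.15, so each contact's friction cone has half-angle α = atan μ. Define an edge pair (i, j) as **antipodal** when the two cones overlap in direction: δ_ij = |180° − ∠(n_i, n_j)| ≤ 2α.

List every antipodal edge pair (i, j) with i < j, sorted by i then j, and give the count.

count = 1; pairs: (0,2)

α = atan 0.15 = 8.53°;  2α = 17.06°
n_0 = (+0.5020, +0.8648)
n_1 = (-0.9863, -0.1652)
n_2 = (-0.7211, -0.6929)
n_3 = (+0.6748, -0.7380)
  (0,1): δ = 50.36°  ·
  (0,2): δ = 16.01°  ✓
  (0,3): δ = 72.58°  ·
  (1,2): δ = 145.65°  ·
  (1,3): δ = 57.07°  ·
  (2,3): δ = 91.42°  ·
antipodal pairs: 1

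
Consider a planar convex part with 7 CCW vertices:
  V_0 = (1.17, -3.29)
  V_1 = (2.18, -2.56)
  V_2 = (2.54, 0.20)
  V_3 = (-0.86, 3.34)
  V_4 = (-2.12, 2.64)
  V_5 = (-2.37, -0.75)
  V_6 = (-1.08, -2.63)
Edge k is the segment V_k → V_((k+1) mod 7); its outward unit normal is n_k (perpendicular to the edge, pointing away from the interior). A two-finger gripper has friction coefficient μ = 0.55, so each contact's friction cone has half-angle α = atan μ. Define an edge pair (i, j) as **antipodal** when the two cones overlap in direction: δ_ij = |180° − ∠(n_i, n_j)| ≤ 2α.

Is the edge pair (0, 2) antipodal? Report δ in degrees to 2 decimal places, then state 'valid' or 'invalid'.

α = atan 0.55 = 28.81°;  2α = 57.62°
edge 0: e_0 = (+1.01, +0.73);  n_0 = (+0.5858, -0.8105)
edge 2: e_2 = (-3.40, +3.14);  n_2 = (+0.6785, +0.7346)
∠(n_0, n_2) = 101.42°
δ = |180° − 101.42°| = 78.58°
78.58° > 2α = 57.62°  →  invalid

δ = 78.58°, invalid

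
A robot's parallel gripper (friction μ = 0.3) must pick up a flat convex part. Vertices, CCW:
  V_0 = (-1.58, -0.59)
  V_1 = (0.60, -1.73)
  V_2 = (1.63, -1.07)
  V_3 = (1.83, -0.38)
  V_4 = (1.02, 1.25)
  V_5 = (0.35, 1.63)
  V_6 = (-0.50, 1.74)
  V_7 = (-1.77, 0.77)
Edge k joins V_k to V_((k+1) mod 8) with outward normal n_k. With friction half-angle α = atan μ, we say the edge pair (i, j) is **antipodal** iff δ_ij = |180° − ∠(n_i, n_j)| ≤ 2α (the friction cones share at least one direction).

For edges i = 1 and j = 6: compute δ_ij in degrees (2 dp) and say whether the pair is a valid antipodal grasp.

α = atan 0.3 = 16.70°;  2α = 33.40°
edge 1: e_1 = (+1.03, +0.66);  n_1 = (+0.5395, -0.8420)
edge 6: e_6 = (-1.27, -0.97);  n_6 = (-0.6070, +0.7947)
∠(n_1, n_6) = 175.28°
δ = |180° − 175.28°| = 4.72°
4.72° ≤ 2α = 33.40°  →  valid

δ = 4.72°, valid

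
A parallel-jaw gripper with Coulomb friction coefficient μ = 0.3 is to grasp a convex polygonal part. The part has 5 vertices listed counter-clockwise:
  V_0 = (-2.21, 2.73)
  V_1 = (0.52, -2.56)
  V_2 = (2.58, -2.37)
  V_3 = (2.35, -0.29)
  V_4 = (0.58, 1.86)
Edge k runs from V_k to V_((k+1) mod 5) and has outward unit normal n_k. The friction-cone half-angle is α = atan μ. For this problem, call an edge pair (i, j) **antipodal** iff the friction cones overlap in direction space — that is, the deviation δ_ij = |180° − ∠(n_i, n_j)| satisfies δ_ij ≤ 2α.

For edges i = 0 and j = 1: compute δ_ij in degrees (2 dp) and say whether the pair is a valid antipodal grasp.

α = atan 0.3 = 16.70°;  2α = 33.40°
edge 0: e_0 = (+2.73, -5.29);  n_0 = (-0.8886, -0.4586)
edge 1: e_1 = (+2.06, +0.19);  n_1 = (+0.0918, -0.9958)
∠(n_0, n_1) = 67.97°
δ = |180° − 67.97°| = 112.03°
112.03° > 2α = 33.40°  →  invalid

δ = 112.03°, invalid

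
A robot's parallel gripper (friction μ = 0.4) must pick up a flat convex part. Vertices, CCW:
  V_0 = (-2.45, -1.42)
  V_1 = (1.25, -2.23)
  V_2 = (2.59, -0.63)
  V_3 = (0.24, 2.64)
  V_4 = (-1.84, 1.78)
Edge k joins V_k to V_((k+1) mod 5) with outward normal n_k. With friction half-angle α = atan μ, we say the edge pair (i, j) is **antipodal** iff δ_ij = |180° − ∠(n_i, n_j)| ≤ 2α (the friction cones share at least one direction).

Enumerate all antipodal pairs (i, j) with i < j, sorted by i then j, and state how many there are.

count = 4; pairs: (0,2), (0,3), (1,3), (1,4)

α = atan 0.4 = 21.80°;  2α = 43.60°
n_0 = (-0.2139, -0.9769)
n_1 = (+0.7666, -0.6421)
n_2 = (+0.8121, +0.5836)
n_3 = (-0.3821, +0.9241)
n_4 = (-0.9823, +0.1873)
  (0,1): δ = 117.60°  ·
  (0,2): δ = 41.95°  ✓
  (0,3): δ = 34.81°  ✓
  (0,4): δ = 91.56°  ·
  (1,2): δ = 104.35°  ·
  (1,3): δ = 27.59°  ✓
  (1,4): δ = 29.15°  ✓
  (2,3): δ = 103.24°  ·
  (2,4): δ = 46.50°  ·
  (3,4): δ = 123.26°  ·
antipodal pairs: 4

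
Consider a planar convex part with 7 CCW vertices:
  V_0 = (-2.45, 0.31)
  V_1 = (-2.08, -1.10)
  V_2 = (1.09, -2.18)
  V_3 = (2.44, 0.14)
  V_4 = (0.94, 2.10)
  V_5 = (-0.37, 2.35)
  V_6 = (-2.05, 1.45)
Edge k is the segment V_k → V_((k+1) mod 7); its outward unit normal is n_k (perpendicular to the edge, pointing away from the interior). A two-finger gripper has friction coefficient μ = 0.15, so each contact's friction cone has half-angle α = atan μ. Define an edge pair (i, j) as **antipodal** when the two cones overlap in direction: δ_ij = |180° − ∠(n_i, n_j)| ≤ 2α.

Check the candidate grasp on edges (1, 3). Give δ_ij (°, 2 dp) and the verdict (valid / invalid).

δ = 33.76°, invalid

α = atan 0.15 = 8.53°;  2α = 17.06°
edge 1: e_1 = (+3.17, -1.08);  n_1 = (-0.3225, -0.9466)
edge 3: e_3 = (-1.50, +1.96);  n_3 = (+0.7941, +0.6078)
∠(n_1, n_3) = 146.24°
δ = |180° − 146.24°| = 33.76°
33.76° > 2α = 17.06°  →  invalid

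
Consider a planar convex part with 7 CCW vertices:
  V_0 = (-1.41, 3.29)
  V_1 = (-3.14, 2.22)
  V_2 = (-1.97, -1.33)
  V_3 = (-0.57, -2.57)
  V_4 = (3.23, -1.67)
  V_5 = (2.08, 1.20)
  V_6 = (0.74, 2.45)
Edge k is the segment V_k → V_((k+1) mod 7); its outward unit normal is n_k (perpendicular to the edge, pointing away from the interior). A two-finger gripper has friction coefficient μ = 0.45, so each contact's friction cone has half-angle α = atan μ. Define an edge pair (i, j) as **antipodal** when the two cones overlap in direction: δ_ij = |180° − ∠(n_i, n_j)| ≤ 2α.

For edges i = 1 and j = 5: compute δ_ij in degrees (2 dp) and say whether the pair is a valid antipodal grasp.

α = atan 0.45 = 24.23°;  2α = 48.46°
edge 1: e_1 = (+1.17, -3.55);  n_1 = (-0.9497, -0.3130)
edge 5: e_5 = (-1.34, +1.25);  n_5 = (+0.6821, +0.7312)
∠(n_1, n_5) = 151.25°
δ = |180° − 151.25°| = 28.75°
28.75° ≤ 2α = 48.46°  →  valid

δ = 28.75°, valid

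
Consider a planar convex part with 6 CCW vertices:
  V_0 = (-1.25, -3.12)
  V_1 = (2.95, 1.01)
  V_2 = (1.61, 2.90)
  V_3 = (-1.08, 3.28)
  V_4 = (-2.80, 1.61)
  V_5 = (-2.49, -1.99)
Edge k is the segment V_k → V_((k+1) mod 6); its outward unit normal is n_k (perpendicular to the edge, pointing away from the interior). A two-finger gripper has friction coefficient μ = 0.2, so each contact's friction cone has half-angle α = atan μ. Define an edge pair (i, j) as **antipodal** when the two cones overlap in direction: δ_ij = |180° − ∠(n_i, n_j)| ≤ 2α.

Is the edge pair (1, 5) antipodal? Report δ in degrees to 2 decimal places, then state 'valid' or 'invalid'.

α = atan 0.2 = 11.31°;  2α = 22.62°
edge 1: e_1 = (-1.34, +1.89);  n_1 = (+0.8158, +0.5784)
edge 5: e_5 = (+1.24, -1.13);  n_5 = (-0.6736, -0.7391)
∠(n_1, n_5) = 167.68°
δ = |180° − 167.68°| = 12.32°
12.32° ≤ 2α = 22.62°  →  valid

δ = 12.32°, valid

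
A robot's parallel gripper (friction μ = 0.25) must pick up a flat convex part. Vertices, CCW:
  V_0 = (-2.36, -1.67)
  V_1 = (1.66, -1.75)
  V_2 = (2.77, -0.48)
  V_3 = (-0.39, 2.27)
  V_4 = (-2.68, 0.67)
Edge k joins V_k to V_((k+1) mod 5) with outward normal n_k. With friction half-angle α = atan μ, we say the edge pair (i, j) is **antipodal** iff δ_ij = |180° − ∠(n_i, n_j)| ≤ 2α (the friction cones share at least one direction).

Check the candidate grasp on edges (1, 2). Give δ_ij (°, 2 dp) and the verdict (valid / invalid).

α = atan 0.25 = 14.04°;  2α = 28.07°
edge 1: e_1 = (+1.11, +1.27);  n_1 = (+0.7529, -0.6581)
edge 2: e_2 = (-3.16, +2.75);  n_2 = (+0.6565, +0.7543)
∠(n_1, n_2) = 90.12°
δ = |180° − 90.12°| = 89.88°
89.88° > 2α = 28.07°  →  invalid

δ = 89.88°, invalid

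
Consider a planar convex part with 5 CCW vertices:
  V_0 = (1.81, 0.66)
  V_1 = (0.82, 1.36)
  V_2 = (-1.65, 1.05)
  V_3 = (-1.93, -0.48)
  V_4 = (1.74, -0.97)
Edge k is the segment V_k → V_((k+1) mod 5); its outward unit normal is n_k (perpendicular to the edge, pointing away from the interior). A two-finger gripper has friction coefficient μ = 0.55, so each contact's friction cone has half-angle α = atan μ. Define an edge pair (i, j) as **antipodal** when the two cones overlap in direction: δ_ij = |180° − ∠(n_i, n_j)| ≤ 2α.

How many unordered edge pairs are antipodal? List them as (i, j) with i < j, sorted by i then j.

α = atan 0.55 = 28.81°;  2α = 57.62°
n_0 = (+0.5773, +0.8165)
n_1 = (-0.1245, +0.9922)
n_2 = (-0.9837, +0.1800)
n_3 = (-0.1323, -0.9912)
n_4 = (+0.9991, -0.0429)
  (0,1): δ = 137.58°  ·
  (0,2): δ = 65.11°  ·
  (0,3): δ = 27.66°  ✓
  (0,4): δ = 122.80°  ·
  (1,2): δ = 107.52°  ·
  (1,3): δ = 14.76°  ✓
  (1,4): δ = 80.39°  ·
  (2,3): δ = 87.23°  ·
  (2,4): δ = 7.91°  ✓
  (3,4): δ = 84.85°  ·
antipodal pairs: 3

count = 3; pairs: (0,3), (1,3), (2,4)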